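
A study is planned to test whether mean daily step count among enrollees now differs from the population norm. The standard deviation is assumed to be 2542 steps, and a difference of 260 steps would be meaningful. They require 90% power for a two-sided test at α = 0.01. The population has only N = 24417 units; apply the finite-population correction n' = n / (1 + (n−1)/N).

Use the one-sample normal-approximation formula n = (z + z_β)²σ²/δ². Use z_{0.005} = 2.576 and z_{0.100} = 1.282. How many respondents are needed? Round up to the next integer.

n = (z_{α/2} + z_β)² · σ² / δ²
  = (2.576 + 1.282)² · 2542² / 260²
  = 14.8842 · 6461764 / 67600
  = 1422.75
Finite-population correction (N = 24417): 1422.75 / (1 + (1422.75 − 1)/24417) = 1344.47.
Round up → n = 1345.

n = 1345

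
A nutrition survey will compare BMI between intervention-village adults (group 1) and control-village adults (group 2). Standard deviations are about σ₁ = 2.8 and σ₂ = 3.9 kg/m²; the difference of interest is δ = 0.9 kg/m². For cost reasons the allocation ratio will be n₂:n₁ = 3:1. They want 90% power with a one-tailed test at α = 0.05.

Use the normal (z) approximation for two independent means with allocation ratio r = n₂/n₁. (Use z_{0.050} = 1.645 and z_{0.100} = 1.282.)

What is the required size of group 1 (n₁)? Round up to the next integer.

n₁ = (z_α + z_β)² · (σ₁² + σ₂²/r) / δ²
   = (1.645 + 1.282)² · (2.8² + 3.9²/3) / 0.9²
   = 8.5673 · (7.84 + 5.07) / 0.81
   = 8.5673 · 12.91 / 0.81
   = 136.55
Round up → n₁ = 137; n₂ = r·n₁ = 3 × 137 = 411.

n₁ = 137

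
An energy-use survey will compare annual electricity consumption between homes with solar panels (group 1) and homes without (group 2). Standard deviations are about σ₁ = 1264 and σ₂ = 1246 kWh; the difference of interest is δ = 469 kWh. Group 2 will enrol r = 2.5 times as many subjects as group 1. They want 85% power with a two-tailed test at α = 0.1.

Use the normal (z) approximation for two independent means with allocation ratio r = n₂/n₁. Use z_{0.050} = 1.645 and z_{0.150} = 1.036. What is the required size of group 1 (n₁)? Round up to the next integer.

n₁ = 73

n₁ = (z_{α/2} + z_β)² · (σ₁² + σ₂²/r) / δ²
   = (1.645 + 1.036)² · (1264² + 1246²/2.5) / 469²
   = 7.1878 · (1597696 + 621006.4) / 219961
   = 7.1878 · 2218702.4 / 219961
   = 72.50
Round up → n₁ = 73; n₂ = r·n₁ = 2.5 × 73 = 183.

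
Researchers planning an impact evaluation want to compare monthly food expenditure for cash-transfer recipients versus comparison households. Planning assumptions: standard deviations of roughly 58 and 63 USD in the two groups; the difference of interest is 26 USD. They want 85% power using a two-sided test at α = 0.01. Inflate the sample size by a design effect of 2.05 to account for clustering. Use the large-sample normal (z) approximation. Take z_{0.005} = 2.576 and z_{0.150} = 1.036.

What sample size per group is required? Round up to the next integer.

n = 291 per group

n = (z_{α/2} + z_β)² · (σ₁² + σ₂²) / δ²
  = (2.576 + 1.036)² · (58² + 63² = 7333) / 26²
  = 13.0465 · 7333 / 676
  = 141.52
Design effect: 2.05 × 141.52 = 290.12.
Round up → n = 291 per group.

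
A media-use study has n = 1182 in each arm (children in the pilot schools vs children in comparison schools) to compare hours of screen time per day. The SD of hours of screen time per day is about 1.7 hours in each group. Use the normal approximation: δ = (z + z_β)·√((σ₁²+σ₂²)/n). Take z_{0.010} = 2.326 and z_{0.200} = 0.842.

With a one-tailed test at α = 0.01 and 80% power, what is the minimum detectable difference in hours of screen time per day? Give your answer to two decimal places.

δ = (z_α + z_β) · √((σ₁²+σ₂²)/n)
  = (2.326 + 0.842) · √(5.78/1182)
  = 3.168 · √0.00489
  = 3.168 · 0.0699
  = 0.2215

Minimum detectable difference ≈ 0.22 hours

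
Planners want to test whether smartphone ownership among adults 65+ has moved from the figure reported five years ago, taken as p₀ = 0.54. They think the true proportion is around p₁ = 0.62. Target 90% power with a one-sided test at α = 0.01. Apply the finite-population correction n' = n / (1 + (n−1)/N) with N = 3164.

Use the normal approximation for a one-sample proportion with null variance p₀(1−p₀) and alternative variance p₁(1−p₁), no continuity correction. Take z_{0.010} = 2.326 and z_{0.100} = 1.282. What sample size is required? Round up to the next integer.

n = 429

n = [z_α·√(p₀q₀) + z_β·√(p₁q₁)]² / (p₁ − p₀)²
  = [2.326·√(0.54·0.46) + 1.282·√(0.62·0.38)]² / (0.08)²
  = [2.326·0.4984 + 1.282·0.4854]² / 0.0064
  = [1.7815]² / 0.0064
  = 495.92
Finite-population correction (N = 3164): 495.92 / (1 + (495.92 − 1)/3164) = 428.84.
Round up → n = 429.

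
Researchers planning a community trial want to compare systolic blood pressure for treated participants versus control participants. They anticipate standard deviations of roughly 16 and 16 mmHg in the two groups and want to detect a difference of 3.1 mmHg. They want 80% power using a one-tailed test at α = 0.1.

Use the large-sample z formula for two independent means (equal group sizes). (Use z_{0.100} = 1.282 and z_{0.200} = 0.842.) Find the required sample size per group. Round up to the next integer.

n = (z_α + z_β)² · (σ₁² + σ₂²) / δ²
  = (1.282 + 0.842)² · (16² + 16² = 512) / 3.1²
  = 4.5114 · 512 / 9.61
  = 240.36
Round up → n = 241 per group.

n = 241 per group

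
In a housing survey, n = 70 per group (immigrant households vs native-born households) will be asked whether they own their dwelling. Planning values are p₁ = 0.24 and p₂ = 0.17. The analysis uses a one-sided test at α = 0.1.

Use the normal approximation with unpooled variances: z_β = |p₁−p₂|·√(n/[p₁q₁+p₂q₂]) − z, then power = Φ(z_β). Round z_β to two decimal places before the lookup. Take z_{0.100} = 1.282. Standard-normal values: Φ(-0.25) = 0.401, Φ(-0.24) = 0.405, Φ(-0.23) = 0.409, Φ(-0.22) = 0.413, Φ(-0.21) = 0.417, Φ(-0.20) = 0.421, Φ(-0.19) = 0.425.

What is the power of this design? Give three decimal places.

Power ≈ 0.401

z_β = |p₁−p₂|·√(n/[p₁q₁+p₂q₂]) − z_α
    = 0.07 · √(70/0.3235) − 1.282
    = 0.07 · 14.7100 − 1.282
    = 1.0297 − 1.282 = -0.2523 → -0.25
Power = Φ(-0.25) = 0.401.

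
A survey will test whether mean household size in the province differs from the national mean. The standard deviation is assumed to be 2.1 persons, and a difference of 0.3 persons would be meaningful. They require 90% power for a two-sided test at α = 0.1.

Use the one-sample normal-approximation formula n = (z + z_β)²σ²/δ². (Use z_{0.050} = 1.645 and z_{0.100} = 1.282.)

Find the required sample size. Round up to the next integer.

n = (z_{α/2} + z_β)² · σ² / δ²
  = (1.645 + 1.282)² · 2.1² / 0.3²
  = 8.5673 · 4.41 / 0.09
  = 419.80
Round up → n = 420.

n = 420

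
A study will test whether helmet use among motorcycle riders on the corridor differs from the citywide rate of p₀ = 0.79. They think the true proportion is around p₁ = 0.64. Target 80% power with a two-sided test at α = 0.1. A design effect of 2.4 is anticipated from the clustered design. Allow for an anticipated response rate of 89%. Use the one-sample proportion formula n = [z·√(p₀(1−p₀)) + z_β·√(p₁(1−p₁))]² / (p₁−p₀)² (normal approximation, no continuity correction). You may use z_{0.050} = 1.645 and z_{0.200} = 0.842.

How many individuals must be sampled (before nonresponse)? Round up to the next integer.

n = [z_{α/2}·√(p₀q₀) + z_β·√(p₁q₁)]² / (p₁ − p₀)²
  = [1.645·√(0.79·0.21) + 0.842·√(0.64·0.36)]² / (-0.15)²
  = [1.645·0.4073 + 0.842·0.4800]² / 0.0225
  = [1.0742]² / 0.0225
  = 51.28
Design effect: 2.4 × 51.28 = 123.08.
Adjust for 89% response: 123.08 / 0.89 = 138.29.
Round up → n = 139.

n = 139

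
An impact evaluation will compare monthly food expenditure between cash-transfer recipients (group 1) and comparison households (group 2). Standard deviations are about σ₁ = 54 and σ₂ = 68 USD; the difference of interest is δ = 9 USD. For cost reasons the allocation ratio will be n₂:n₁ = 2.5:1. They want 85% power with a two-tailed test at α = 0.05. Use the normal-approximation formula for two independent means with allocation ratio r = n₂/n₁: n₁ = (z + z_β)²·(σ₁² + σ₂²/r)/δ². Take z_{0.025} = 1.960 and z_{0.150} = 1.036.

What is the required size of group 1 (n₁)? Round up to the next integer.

n₁ = (z_{α/2} + z_β)² · (σ₁² + σ₂²/r) / δ²
   = (1.960 + 1.036)² · (54² + 68²/2.5) / 9²
   = 8.9760 · (2916 + 1849.6) / 81
   = 8.9760 · 4765.6 / 81
   = 528.10
Round up → n₁ = 529; n₂ = r·n₁ = 2.5 × 529 = 1323.

n₁ = 529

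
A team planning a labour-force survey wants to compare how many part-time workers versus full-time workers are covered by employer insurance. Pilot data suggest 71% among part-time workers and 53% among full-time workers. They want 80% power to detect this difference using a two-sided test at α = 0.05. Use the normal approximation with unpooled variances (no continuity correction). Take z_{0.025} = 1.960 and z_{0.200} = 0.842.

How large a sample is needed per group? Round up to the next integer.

n = (z_{α/2} + z_β)² · [p₁(1−p₁) + p₂(1−p₂)] / (p₁ − p₂)²
  = (1.960 + 0.842)² · (0.71·0.29 + 0.53·0.47) / (0.18)²
  = (2.802)² · (0.2059 + 0.2491) / 0.0324
  = 7.8512 · 0.4550 / 0.0324
  = 110.26
Round up → n = 111 per group.

n = 111 per group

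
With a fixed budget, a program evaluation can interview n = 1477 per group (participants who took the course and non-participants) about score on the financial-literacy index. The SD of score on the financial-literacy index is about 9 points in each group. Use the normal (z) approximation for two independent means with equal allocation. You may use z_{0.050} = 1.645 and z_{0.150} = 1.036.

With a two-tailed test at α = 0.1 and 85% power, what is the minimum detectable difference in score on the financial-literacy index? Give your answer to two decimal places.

Minimum detectable difference ≈ 0.89 points

δ = (z_{α/2} + z_β) · √((σ₁²+σ₂²)/n)
  = (1.645 + 1.036) · √(162/1477)
  = 2.681 · √0.10968
  = 2.681 · 0.3312
  = 0.8879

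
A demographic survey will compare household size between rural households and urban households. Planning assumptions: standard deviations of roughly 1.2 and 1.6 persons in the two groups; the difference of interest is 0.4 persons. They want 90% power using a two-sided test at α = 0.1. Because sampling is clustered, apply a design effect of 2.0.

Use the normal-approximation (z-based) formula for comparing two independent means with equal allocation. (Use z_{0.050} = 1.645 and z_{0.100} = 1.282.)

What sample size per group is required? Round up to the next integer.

n = 429 per group

n = (z_{α/2} + z_β)² · (σ₁² + σ₂²) / δ²
  = (1.645 + 1.282)² · (1.2² + 1.6² = 4) / 0.4²
  = 8.5673 · 4 / 0.16
  = 214.18
Design effect: 2.0 × 214.18 = 428.37.
Round up → n = 429 per group.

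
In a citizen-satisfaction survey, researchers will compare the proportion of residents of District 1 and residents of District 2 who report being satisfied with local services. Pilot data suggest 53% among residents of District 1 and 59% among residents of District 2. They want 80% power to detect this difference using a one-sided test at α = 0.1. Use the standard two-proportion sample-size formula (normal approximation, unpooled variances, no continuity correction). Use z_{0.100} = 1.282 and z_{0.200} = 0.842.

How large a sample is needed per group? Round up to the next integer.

n = (z_α + z_β)² · [p₁(1−p₁) + p₂(1−p₂)] / (p₁ − p₂)²
  = (1.282 + 0.842)² · (0.53·0.47 + 0.59·0.41) / (-0.06)²
  = (2.124)² · (0.2491 + 0.2419) / 0.0036
  = 4.5114 · 0.4910 / 0.0036
  = 615.30
Round up → n = 616 per group.

n = 616 per group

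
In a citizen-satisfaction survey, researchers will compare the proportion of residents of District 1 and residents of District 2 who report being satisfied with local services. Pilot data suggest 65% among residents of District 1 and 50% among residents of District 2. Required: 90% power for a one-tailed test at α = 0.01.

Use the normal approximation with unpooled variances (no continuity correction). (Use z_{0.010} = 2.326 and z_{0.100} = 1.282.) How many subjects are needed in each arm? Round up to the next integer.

n = (z_α + z_β)² · [p₁(1−p₁) + p₂(1−p₂)] / (p₁ − p₂)²
  = (2.326 + 1.282)² · (0.65·0.35 + 0.50·0.50) / (0.15)²
  = (3.608)² · (0.2275 + 0.2500) / 0.0225
  = 13.0177 · 0.4775 / 0.0225
  = 276.26
Round up → n = 277 per group.

n = 277 per group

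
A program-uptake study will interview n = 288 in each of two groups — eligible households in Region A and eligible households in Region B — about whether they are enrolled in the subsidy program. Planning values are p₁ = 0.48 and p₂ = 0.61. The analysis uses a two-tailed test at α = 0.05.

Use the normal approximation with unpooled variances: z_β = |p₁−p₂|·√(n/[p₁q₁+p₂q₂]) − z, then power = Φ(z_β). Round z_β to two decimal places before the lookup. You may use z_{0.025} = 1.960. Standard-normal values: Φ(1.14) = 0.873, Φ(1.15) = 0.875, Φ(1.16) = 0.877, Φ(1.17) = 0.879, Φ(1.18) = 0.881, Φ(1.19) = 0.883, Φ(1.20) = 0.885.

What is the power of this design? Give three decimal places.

Power ≈ 0.885

z_β = |p₁−p₂|·√(n/[p₁q₁+p₂q₂]) − z_{α/2}
    = 0.13 · √(288/0.4875) − 1.960
    = 0.13 · 24.3057 − 1.960
    = 3.1597 − 1.960 = 1.1997 → 1.20
Power = Φ(1.20) = 0.885.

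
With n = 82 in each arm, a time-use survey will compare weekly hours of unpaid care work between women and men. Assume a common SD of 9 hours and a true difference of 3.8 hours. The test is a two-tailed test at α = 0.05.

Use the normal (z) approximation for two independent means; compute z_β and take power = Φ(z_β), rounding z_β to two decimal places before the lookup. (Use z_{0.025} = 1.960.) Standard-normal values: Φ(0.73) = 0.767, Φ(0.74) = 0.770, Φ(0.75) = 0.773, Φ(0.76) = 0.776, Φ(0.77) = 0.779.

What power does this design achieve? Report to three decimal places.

z_β = δ·√(n/(σ₁²+σ₂²)) − z_{α/2}
    = 3.8 · √(82/162) − 1.960
    = 3.8 · 0.71146 − 1.960
    = 2.7035 − 1.960 = 0.7435 → 0.74
Power = Φ(0.74) = 0.770.

Power ≈ 0.770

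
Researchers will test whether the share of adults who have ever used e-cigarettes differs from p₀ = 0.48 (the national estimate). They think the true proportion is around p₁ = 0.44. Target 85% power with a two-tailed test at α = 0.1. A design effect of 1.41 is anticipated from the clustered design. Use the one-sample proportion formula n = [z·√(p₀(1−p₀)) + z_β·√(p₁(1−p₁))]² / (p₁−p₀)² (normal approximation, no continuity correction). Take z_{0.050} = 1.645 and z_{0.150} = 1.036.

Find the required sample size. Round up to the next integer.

n = [z_{α/2}·√(p₀q₀) + z_β·√(p₁q₁)]² / (p₁ − p₀)²
  = [1.645·√(0.48·0.52) + 1.036·√(0.44·0.56)]² / (-0.04)²
  = [1.645·0.4996 + 1.036·0.4964]² / 0.0016
  = [1.3361]² / 0.0016
  = 1115.72
Design effect: 1.41 × 1115.72 = 1573.17.
Round up → n = 1574.

n = 1574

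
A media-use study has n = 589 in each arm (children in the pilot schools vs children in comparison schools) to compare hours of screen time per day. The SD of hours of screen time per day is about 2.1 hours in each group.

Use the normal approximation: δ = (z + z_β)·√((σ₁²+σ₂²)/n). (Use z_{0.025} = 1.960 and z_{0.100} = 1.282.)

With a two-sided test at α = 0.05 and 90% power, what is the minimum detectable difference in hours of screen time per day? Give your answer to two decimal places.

Minimum detectable difference ≈ 0.40 hours

δ = (z_{α/2} + z_β) · √((σ₁²+σ₂²)/n)
  = (1.960 + 1.282) · √(8.82/589)
  = 3.242 · √0.01497
  = 3.242 · 0.1224
  = 0.3967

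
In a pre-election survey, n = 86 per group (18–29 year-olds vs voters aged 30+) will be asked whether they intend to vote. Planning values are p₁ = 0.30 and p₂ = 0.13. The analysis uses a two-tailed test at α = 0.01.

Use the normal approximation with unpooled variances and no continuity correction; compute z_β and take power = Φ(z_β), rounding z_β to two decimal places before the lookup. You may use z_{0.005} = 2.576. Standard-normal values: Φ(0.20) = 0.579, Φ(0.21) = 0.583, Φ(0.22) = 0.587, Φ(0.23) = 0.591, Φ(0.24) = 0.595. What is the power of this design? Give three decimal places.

z_β = |p₁−p₂|·√(n/[p₁q₁+p₂q₂]) − z_{α/2}
    = 0.17 · √(86/0.3231) − 2.576
    = 0.17 · 16.3148 − 2.576
    = 2.7735 − 2.576 = 0.1975 → 0.20
Power = Φ(0.20) = 0.579.

Power ≈ 0.579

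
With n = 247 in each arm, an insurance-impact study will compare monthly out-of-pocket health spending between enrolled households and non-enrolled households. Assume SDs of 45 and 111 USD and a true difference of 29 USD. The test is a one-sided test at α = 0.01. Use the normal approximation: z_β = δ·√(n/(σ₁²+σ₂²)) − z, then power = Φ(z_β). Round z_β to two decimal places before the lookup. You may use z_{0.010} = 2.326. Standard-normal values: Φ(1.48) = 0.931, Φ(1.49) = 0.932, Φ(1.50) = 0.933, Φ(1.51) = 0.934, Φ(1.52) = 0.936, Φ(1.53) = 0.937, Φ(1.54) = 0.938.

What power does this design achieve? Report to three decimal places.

z_β = δ·√(n/(σ₁²+σ₂²)) − z_α
    = 29 · √(247/14346) − 2.326
    = 29 · 0.13121 − 2.326
    = 3.8052 − 2.326 = 1.4792 → 1.48
Power = Φ(1.48) = 0.931.

Power ≈ 0.931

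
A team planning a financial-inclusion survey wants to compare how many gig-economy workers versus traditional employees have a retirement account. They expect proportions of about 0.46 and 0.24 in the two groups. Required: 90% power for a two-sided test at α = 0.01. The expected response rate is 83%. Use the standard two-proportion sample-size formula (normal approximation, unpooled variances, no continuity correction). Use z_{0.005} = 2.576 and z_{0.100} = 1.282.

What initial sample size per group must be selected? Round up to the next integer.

n = 160 per group

n = (z_{α/2} + z_β)² · [p₁(1−p₁) + p₂(1−p₂)] / (p₁ − p₂)²
  = (2.576 + 1.282)² · (0.46·0.54 + 0.24·0.76) / (0.22)²
  = (3.858)² · (0.2484 + 0.1824) / 0.0484
  = 14.8842 · 0.4308 / 0.0484
  = 132.48
Adjust for 83% response: 132.48 / 0.83 = 159.62.
Round up → n = 160 per group.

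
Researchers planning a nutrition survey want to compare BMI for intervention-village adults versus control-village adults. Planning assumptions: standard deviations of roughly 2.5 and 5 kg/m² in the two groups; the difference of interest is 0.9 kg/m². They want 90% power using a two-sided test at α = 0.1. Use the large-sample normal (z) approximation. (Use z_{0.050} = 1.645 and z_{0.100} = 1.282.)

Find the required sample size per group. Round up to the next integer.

n = (z_{α/2} + z_β)² · (σ₁² + σ₂²) / δ²
  = (1.645 + 1.282)² · (2.5² + 5² = 31.25) / 0.9²
  = 8.5673 · 31.25 / 0.81
  = 330.53
Round up → n = 331 per group.

n = 331 per group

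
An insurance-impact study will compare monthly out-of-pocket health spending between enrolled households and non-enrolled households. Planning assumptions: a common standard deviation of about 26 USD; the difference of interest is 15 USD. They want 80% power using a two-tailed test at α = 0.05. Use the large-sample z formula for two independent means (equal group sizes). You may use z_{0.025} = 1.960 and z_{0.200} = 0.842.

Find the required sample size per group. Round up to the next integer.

n = (z_{α/2} + z_β)² · (σ₁² + σ₂²) / δ²
  = (1.960 + 0.842)² · (2·26² = 1352) / 15²
  = 7.8512 · 1352 / 225
  = 47.18
Round up → n = 48 per group.

n = 48 per group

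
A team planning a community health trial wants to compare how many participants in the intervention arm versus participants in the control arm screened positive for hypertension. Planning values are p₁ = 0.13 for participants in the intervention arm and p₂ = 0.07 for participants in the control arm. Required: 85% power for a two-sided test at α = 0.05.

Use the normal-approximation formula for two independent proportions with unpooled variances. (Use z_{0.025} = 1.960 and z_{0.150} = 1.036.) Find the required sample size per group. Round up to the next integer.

n = 445 per group

n = (z_{α/2} + z_β)² · [p₁(1−p₁) + p₂(1−p₂)] / (p₁ − p₂)²
  = (1.960 + 1.036)² · (0.13·0.87 + 0.07·0.93) / (0.06)²
  = (2.996)² · (0.1131 + 0.0651) / 0.0036
  = 8.9760 · 0.1782 / 0.0036
  = 444.31
Round up → n = 445 per group.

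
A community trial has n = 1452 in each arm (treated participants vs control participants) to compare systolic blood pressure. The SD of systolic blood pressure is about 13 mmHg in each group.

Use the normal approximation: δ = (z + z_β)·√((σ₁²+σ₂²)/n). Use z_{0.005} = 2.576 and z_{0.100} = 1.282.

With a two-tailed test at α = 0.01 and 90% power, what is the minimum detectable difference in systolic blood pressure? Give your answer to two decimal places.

Minimum detectable difference ≈ 1.86 mmHg

δ = (z_{α/2} + z_β) · √((σ₁²+σ₂²)/n)
  = (2.576 + 1.282) · √(338/1452)
  = 3.858 · √0.23278
  = 3.858 · 0.4825
  = 1.8614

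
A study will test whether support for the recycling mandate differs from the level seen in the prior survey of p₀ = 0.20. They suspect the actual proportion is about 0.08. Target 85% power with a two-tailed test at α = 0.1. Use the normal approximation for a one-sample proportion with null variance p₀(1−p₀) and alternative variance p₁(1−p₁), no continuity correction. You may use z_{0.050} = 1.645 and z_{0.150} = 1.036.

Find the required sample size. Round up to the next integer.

n = 62

n = [z_{α/2}·√(p₀q₀) + z_β·√(p₁q₁)]² / (p₁ − p₀)²
  = [1.645·√(0.20·0.80) + 1.036·√(0.08·0.92)]² / (-0.12)²
  = [1.645·0.4000 + 1.036·0.2713]² / 0.0144
  = [0.9391]² / 0.0144
  = 61.24
Round up → n = 62.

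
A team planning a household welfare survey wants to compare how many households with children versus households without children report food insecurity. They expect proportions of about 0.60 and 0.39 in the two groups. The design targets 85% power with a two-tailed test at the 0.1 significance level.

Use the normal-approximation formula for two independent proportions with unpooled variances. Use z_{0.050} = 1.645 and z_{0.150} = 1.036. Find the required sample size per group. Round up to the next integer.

n = 78 per group

n = (z_{α/2} + z_β)² · [p₁(1−p₁) + p₂(1−p₂)] / (p₁ − p₂)²
  = (1.645 + 1.036)² · (0.60·0.40 + 0.39·0.61) / (0.21)²
  = (2.681)² · (0.2400 + 0.2379) / 0.0441
  = 7.1878 · 0.4779 / 0.0441
  = 77.89
Round up → n = 78 per group.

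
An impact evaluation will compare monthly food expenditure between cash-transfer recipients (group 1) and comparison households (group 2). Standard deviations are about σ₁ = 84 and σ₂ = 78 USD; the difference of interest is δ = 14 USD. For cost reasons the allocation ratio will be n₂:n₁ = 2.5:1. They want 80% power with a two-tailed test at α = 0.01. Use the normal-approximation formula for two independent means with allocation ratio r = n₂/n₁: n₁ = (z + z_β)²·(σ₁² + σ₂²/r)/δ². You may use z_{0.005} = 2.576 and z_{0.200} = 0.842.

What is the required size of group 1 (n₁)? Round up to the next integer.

n₁ = (z_{α/2} + z_β)² · (σ₁² + σ₂²/r) / δ²
   = (2.576 + 0.842)² · (84² + 78²/2.5) / 14²
   = 11.6827 · (7056 + 2433.6) / 196
   = 11.6827 · 9489.6 / 196
   = 565.63
Round up → n₁ = 566; n₂ = r·n₁ = 2.5 × 566 = 1415.

n₁ = 566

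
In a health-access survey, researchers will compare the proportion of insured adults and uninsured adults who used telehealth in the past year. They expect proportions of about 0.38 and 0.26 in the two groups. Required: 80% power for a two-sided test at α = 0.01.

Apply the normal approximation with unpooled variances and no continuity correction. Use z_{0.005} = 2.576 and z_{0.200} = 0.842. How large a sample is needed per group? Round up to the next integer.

n = (z_{α/2} + z_β)² · [p₁(1−p₁) + p₂(1−p₂)] / (p₁ − p₂)²
  = (2.576 + 0.842)² · (0.38·0.62 + 0.26·0.74) / (0.12)²
  = (3.418)² · (0.2356 + 0.1924) / 0.0144
  = 11.6827 · 0.4280 / 0.0144
  = 347.24
Round up → n = 348 per group.

n = 348 per group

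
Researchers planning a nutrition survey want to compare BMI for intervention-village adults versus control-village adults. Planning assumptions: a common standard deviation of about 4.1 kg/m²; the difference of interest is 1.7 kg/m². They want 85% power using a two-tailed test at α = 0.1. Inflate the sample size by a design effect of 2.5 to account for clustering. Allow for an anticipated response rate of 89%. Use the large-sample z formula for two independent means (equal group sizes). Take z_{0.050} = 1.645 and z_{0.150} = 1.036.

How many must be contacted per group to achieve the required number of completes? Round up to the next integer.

n = 235 per group

n = (z_{α/2} + z_β)² · (σ₁² + σ₂²) / δ²
  = (1.645 + 1.036)² · (2·4.1² = 33.62) / 1.7²
  = 7.1878 · 33.62 / 2.89
  = 83.62
Design effect: 2.5 × 83.62 = 209.04.
Adjust for 89% response: 209.04 / 0.89 = 234.88.
Round up → n = 235 per group.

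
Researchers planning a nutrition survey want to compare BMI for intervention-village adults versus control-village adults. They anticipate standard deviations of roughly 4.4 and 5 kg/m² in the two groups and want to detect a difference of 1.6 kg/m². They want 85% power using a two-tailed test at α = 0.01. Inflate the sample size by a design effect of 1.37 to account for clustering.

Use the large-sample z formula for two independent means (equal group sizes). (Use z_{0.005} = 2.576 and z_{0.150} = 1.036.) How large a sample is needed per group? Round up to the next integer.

n = 310 per group

n = (z_{α/2} + z_β)² · (σ₁² + σ₂²) / δ²
  = (2.576 + 1.036)² · (4.4² + 5² = 44.36) / 1.6²
  = 13.0465 · 44.36 / 2.56
  = 226.07
Design effect: 1.37 × 226.07 = 309.72.
Round up → n = 310 per group.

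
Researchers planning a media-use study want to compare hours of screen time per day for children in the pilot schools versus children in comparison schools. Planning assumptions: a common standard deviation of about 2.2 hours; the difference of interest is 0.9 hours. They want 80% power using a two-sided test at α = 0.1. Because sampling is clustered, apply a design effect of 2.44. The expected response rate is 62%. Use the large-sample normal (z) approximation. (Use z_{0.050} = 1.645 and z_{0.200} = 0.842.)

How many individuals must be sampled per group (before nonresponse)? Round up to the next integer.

n = (z_{α/2} + z_β)² · (σ₁² + σ₂²) / δ²
  = (1.645 + 0.842)² · (2·2.2² = 9.68) / 0.9²
  = 6.1852 · 9.68 / 0.81
  = 73.92
Design effect: 2.44 × 73.92 = 180.36.
Adjust for 62% response: 180.36 / 0.62 = 290.90.
Round up → n = 291 per group.

n = 291 per group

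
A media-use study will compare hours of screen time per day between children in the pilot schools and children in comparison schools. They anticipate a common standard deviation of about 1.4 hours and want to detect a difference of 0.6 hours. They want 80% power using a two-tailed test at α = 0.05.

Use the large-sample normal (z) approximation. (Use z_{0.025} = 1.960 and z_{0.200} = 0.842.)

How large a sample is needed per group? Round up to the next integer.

n = 86 per group

n = (z_{α/2} + z_β)² · (σ₁² + σ₂²) / δ²
  = (1.960 + 0.842)² · (2·1.4² = 3.92) / 0.6²
  = 7.8512 · 3.92 / 0.36
  = 85.49
Round up → n = 86 per group.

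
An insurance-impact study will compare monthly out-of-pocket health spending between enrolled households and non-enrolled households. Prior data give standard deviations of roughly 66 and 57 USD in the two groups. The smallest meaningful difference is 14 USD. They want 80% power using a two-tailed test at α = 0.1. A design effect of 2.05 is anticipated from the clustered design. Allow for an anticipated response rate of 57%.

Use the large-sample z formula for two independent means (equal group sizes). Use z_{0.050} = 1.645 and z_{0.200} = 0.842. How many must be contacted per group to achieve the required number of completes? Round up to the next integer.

n = 864 per group

n = (z_{α/2} + z_β)² · (σ₁² + σ₂²) / δ²
  = (1.645 + 0.842)² · (66² + 57² = 7605) / 14²
  = 6.1852 · 7605 / 196
  = 239.99
Design effect: 2.05 × 239.99 = 491.98.
Adjust for 57% response: 491.98 / 0.57 = 863.13.
Round up → n = 864 per group.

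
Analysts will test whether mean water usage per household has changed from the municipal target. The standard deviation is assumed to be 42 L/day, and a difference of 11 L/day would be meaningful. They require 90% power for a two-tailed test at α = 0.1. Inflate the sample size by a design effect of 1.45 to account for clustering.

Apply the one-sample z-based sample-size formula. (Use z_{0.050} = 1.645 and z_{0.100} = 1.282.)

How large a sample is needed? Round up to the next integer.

n = (z_{α/2} + z_β)² · σ² / δ²
  = (1.645 + 1.282)² · 42² / 11²
  = 8.5673 · 1764 / 121
  = 124.90
Design effect: 1.45 × 124.90 = 181.10.
Round up → n = 182.

n = 182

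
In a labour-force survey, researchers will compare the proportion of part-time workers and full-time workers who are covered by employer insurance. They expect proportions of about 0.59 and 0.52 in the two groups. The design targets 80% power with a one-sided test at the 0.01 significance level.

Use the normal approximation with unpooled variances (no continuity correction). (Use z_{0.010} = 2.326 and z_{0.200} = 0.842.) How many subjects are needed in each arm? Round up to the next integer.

n = 1007 per group

n = (z_α + z_β)² · [p₁(1−p₁) + p₂(1−p₂)] / (p₁ − p₂)²
  = (2.326 + 0.842)² · (0.59·0.41 + 0.52·0.48) / (0.07)²
  = (3.168)² · (0.2419 + 0.2496) / 0.0049
  = 10.0362 · 0.4915 / 0.0049
  = 1006.69
Round up → n = 1007 per group.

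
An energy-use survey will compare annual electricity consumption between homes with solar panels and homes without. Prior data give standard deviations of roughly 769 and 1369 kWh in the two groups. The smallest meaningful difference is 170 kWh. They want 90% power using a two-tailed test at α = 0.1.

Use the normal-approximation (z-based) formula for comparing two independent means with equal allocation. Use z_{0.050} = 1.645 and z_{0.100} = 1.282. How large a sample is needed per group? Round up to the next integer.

n = 731 per group

n = (z_{α/2} + z_β)² · (σ₁² + σ₂²) / δ²
  = (1.645 + 1.282)² · (769² + 1369² = 2465522) / 170²
  = 8.5673 · 2465522 / 28900
  = 730.90
Round up → n = 731 per group.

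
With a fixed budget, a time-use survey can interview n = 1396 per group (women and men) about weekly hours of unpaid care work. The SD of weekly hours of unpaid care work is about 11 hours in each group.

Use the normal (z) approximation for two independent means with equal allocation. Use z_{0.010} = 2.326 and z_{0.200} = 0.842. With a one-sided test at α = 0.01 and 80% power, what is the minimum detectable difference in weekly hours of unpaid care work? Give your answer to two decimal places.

Minimum detectable difference ≈ 1.32 hours

δ = (z_α + z_β) · √((σ₁²+σ₂²)/n)
  = (2.326 + 0.842) · √(242/1396)
  = 3.168 · √0.17335
  = 3.168 · 0.4164
  = 1.3190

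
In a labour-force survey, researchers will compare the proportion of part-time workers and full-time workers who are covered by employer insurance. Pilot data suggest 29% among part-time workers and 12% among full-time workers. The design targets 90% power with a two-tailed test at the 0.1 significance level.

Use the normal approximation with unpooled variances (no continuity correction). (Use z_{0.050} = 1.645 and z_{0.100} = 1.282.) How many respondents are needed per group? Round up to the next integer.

n = (z_{α/2} + z_β)² · [p₁(1−p₁) + p₂(1−p₂)] / (p₁ − p₂)²
  = (1.645 + 1.282)² · (0.29·0.71 + 0.12·0.88) / (0.17)²
  = (2.927)² · (0.2059 + 0.1056) / 0.0289
  = 8.5673 · 0.3115 / 0.0289
  = 92.34
Round up → n = 93 per group.

n = 93 per group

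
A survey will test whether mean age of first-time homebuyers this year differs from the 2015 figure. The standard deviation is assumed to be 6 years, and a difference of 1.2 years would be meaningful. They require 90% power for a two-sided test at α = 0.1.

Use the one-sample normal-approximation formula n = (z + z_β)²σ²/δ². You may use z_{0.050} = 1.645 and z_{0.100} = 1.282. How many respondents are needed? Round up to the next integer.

n = 215

n = (z_{α/2} + z_β)² · σ² / δ²
  = (1.645 + 1.282)² · 6² / 1.2²
  = 8.5673 · 36 / 1.44
  = 214.18
Round up → n = 215.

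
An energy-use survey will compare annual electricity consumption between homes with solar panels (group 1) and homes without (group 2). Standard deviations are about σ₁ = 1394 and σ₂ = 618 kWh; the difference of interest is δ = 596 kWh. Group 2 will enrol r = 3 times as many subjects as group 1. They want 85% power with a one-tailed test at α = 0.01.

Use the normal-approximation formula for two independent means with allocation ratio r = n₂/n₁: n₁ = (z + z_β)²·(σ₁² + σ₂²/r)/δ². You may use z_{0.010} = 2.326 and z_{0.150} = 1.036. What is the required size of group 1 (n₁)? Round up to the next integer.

n₁ = (z_α + z_β)² · (σ₁² + σ₂²/r) / δ²
   = (2.326 + 1.036)² · (1394² + 618²/3) / 596²
   = 11.3030 · (1943236 + 127308) / 355216
   = 11.3030 · 2070544 / 355216
   = 65.89
Round up → n₁ = 66; n₂ = r·n₁ = 3 × 66 = 198.

n₁ = 66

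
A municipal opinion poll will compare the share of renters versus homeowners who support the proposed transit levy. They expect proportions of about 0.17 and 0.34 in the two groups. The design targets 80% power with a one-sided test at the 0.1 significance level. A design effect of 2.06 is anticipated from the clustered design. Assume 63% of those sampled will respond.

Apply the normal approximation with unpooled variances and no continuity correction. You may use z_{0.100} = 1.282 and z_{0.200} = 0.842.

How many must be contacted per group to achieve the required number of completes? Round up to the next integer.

n = 187 per group

n = (z_α + z_β)² · [p₁(1−p₁) + p₂(1−p₂)] / (p₁ − p₂)²
  = (1.282 + 0.842)² · (0.17·0.83 + 0.34·0.66) / (-0.17)²
  = (2.124)² · (0.1411 + 0.2244) / 0.0289
  = 4.5114 · 0.3655 / 0.0289
  = 57.06
Design effect: 2.06 × 57.06 = 117.53.
Adjust for 63% response: 117.53 / 0.63 = 186.56.
Round up → n = 187 per group.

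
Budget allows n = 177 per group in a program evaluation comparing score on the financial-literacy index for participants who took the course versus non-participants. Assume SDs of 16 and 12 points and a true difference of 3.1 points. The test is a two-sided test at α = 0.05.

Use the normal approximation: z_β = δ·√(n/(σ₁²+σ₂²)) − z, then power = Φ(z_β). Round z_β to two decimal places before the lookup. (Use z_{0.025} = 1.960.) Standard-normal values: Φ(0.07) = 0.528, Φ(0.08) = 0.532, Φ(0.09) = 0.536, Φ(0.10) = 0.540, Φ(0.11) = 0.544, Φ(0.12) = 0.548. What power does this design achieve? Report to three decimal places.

z_β = δ·√(n/(σ₁²+σ₂²)) − z_{α/2}
    = 3.1 · √(177/400) − 1.960
    = 3.1 · 0.66521 − 1.960
    = 2.0621 − 1.960 = 0.1021 → 0.10
Power = Φ(0.10) = 0.540.

Power ≈ 0.540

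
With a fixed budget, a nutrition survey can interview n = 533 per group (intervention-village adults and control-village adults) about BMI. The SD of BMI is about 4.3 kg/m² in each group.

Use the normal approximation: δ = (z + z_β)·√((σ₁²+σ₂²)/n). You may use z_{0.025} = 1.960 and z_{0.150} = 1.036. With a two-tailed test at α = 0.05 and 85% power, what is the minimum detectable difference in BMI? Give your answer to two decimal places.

δ = (z_{α/2} + z_β) · √((σ₁²+σ₂²)/n)
  = (1.960 + 1.036) · √(36.98/533)
  = 2.996 · √0.06938
  = 2.996 · 0.2634
  = 0.7892

Minimum detectable difference ≈ 0.79 kg/m²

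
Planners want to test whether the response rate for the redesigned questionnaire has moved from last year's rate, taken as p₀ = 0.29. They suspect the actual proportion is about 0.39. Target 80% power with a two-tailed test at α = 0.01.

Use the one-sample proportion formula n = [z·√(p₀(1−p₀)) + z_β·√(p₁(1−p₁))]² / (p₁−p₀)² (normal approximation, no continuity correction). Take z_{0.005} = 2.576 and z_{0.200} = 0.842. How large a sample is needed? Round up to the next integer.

n = 250

n = [z_{α/2}·√(p₀q₀) + z_β·√(p₁q₁)]² / (p₁ − p₀)²
  = [2.576·√(0.29·0.71) + 0.842·√(0.39·0.61)]² / (0.10)²
  = [2.576·0.4538 + 0.842·0.4877]² / 0.0100
  = [1.5796]² / 0.0100
  = 249.51
Round up → n = 250.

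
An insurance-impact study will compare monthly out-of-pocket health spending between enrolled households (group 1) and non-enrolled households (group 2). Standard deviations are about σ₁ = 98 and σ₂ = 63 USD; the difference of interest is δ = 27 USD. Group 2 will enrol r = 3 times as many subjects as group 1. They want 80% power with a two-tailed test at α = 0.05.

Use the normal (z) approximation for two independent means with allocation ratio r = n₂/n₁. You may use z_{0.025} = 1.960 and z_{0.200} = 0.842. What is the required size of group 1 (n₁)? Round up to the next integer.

n₁ = (z_{α/2} + z_β)² · (σ₁² + σ₂²/r) / δ²
   = (1.960 + 0.842)² · (98² + 63²/3) / 27²
   = 7.8512 · (9604 + 1323) / 729
   = 7.8512 · 10927 / 729
   = 117.68
Round up → n₁ = 118; n₂ = r·n₁ = 3 × 118 = 354.

n₁ = 118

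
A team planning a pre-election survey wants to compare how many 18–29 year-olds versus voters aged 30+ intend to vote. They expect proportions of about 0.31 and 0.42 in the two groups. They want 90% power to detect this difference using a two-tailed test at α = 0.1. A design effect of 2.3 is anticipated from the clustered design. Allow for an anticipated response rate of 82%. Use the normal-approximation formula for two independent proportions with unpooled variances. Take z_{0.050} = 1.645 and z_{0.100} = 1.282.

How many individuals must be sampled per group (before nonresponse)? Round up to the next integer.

n = 909 per group

n = (z_{α/2} + z_β)² · [p₁(1−p₁) + p₂(1−p₂)] / (p₁ − p₂)²
  = (1.645 + 1.282)² · (0.31·0.69 + 0.42·0.58) / (-0.11)²
  = (2.927)² · (0.2139 + 0.2436) / 0.0121
  = 8.5673 · 0.4575 / 0.0121
  = 323.93
Design effect: 2.3 × 323.93 = 745.04.
Adjust for 82% response: 745.04 / 0.82 = 908.58.
Round up → n = 909 per group.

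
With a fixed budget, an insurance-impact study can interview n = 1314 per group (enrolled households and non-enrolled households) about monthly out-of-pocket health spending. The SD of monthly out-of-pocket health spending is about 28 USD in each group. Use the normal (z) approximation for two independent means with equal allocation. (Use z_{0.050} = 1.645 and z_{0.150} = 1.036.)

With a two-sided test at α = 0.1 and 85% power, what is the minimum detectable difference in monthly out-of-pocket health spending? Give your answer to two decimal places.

Minimum detectable difference ≈ 2.93 USD

δ = (z_{α/2} + z_β) · √((σ₁²+σ₂²)/n)
  = (1.645 + 1.036) · √(1568/1314)
  = 2.681 · √1.1933
  = 2.681 · 1.0924
  = 2.9287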